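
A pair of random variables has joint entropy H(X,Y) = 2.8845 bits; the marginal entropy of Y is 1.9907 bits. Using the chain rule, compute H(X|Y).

Chain rule: H(X,Y) = H(X|Y) + H(Y)
H(X|Y) = H(X,Y) - H(Y) = 2.8845 - 1.9907 = 0.8938 bits


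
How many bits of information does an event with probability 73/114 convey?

Information content I(x) = -log₂(p(x))
I = -log₂(73/114) = -log₂(0.6404)
I = 0.6431 bits


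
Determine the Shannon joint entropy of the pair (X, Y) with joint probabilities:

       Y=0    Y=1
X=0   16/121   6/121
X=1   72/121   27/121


H(X,Y) = -Σ p(x,y) log₂ p(x,y)
  p(0,0)=16/121: -0.1322 × log₂(0.1322) = 0.3860
  p(0,1)=6/121: -0.0496 × log₂(0.0496) = 0.2149
  p(1,0)=72/121: -0.5950 × log₂(0.5950) = 0.4456
  p(1,1)=27/121: -0.2231 × log₂(0.2231) = 0.4829
H(X,Y) = 1.5294 bits


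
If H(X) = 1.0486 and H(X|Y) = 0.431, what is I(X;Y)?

I(X;Y) = H(X) - H(X|Y)
I(X;Y) = 1.0486 - 0.431 = 0.6176 bits


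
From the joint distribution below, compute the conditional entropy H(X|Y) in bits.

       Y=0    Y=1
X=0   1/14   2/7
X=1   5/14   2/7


H(X|Y) = Σ_y p(y) H(X|Y=y)
  p(Y=0) = 3/7, H(X|Y=0) = 0.6500
  p(Y=1) = 4/7, H(X|Y=1) = 1.0000
H(X|Y) = 0.4286×0.6500 + 0.5714×1.0000 = 0.8500 bits


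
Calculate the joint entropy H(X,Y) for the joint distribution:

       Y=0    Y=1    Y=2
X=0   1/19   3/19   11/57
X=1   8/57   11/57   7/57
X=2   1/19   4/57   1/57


H(X,Y) = -Σ p(x,y) log₂ p(x,y)
  p(0,0)=1/19: -0.0526 × log₂(0.0526) = 0.2236
  p(0,1)=3/19: -0.1579 × log₂(0.1579) = 0.4205
  p(0,2)=11/57: -0.1930 × log₂(0.1930) = 0.4580
  p(1,0)=8/57: -0.1404 × log₂(0.1404) = 0.3976
  p(1,1)=11/57: -0.1930 × log₂(0.1930) = 0.4580
  p(1,2)=7/57: -0.1228 × log₂(0.1228) = 0.3716
  p(2,0)=1/19: -0.0526 × log₂(0.0526) = 0.2236
  p(2,1)=4/57: -0.0702 × log₂(0.0702) = 0.2690
  p(2,2)=1/57: -0.0175 × log₂(0.0175) = 0.1023
H(X,Y) = 2.9242 bits


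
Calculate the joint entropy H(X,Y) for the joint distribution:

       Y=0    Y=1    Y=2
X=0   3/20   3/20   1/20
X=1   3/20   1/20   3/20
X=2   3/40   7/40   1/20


H(X,Y) = -Σ p(x,y) log₂ p(x,y)
  p(0,0)=3/20: -0.1500 × log₂(0.1500) = 0.4105
  p(0,1)=3/20: -0.1500 × log₂(0.1500) = 0.4105
  p(0,2)=1/20: -0.0500 × log₂(0.0500) = 0.2161
  p(1,0)=3/20: -0.1500 × log₂(0.1500) = 0.4105
  p(1,1)=1/20: -0.0500 × log₂(0.0500) = 0.2161
  p(1,2)=3/20: -0.1500 × log₂(0.1500) = 0.4105
  p(2,0)=3/40: -0.0750 × log₂(0.0750) = 0.2803
  p(2,1)=7/40: -0.1750 × log₂(0.1750) = 0.4401
  p(2,2)=1/20: -0.0500 × log₂(0.0500) = 0.2161
H(X,Y) = 3.0108 bits


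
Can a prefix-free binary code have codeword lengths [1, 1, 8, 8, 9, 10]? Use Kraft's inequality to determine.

Kraft inequality: Σ 2^(-l_i) ≤ 1 for prefix-free code
Calculating: 2^(-1) + 2^(-1) + 2^(-8) + 2^(-8) + 2^(-9) + 2^(-10)
= 0.5 + 0.5 + 0.00390625 + 0.00390625 + 0.001953125 + 0.0009765625
= 1.0107
Since 1.0107 > 1, prefix-free code does not exist


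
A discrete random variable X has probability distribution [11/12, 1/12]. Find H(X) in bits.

H(X) = -Σ p(x) log₂ p(x)
  -11/12 × log₂(11/12) = 0.1151
  -1/12 × log₂(1/12) = 0.2987
H(X) = 0.4138 bits


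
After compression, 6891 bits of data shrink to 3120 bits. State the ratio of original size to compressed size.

Compression ratio = Original / Compressed
= 6891 / 3120 = 2.21:1


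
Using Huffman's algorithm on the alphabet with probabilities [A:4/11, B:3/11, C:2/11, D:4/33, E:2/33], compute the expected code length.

Huffman tree construction:
Combine smallest probabilities repeatedly
Resulting codes:
  A: 11 (length 2)
  B: 10 (length 2)
  C: 00 (length 2)
  D: 011 (length 3)
  E: 010 (length 3)
Average length = Σ p(s) × length(s) = 2.1818 bits


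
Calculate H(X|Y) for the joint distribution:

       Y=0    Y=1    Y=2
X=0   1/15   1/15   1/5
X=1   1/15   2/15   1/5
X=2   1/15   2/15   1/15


H(X|Y) = Σ_y p(y) H(X|Y=y)
  p(Y=0) = 1/5, H(X|Y=0) = 1.5850
  p(Y=1) = 1/3, H(X|Y=1) = 1.5219
  p(Y=2) = 7/15, H(X|Y=2) = 1.4488
H(X|Y) = 0.2000×1.5850 + 0.3333×1.5219 + 0.4667×1.4488 = 1.5004 bits


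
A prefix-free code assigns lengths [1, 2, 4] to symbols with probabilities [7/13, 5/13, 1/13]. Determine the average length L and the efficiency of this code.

Average length L = Σ p_i × l_i = 1.6154 bits
Entropy H = 1.2957 bits
Efficiency η = H/L × 100% = 80.21%


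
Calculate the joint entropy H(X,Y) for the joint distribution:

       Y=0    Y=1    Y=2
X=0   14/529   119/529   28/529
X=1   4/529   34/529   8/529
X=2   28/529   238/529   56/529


H(X,Y) = -Σ p(x,y) log₂ p(x,y)
  p(0,0)=14/529: -0.0265 × log₂(0.0265) = 0.1387
  p(0,1)=119/529: -0.2250 × log₂(0.2250) = 0.4842
  p(0,2)=28/529: -0.0529 × log₂(0.0529) = 0.2244
  p(1,0)=4/529: -0.0076 × log₂(0.0076) = 0.0533
  p(1,1)=34/529: -0.0643 × log₂(0.0643) = 0.2545
  p(1,2)=8/529: -0.0151 × log₂(0.0151) = 0.0914
  p(2,0)=28/529: -0.0529 × log₂(0.0529) = 0.2244
  p(2,1)=238/529: -0.4499 × log₂(0.4499) = 0.5184
  p(2,2)=56/529: -0.1059 × log₂(0.1059) = 0.3430
H(X,Y) = 2.3323 bits


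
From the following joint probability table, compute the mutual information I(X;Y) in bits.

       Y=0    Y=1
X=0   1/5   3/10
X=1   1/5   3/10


H(X) = 1.0000, H(Y) = 0.9710, H(X,Y) = 1.9710
I(X;Y) = H(X) + H(Y) - H(X,Y) = 0.0000 bits


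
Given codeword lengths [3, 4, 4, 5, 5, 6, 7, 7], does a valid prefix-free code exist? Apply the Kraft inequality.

Kraft inequality: Σ 2^(-l_i) ≤ 1 for prefix-free code
Calculating: 2^(-3) + 2^(-4) + 2^(-4) + 2^(-5) + 2^(-5) + 2^(-6) + 2^(-7) + 2^(-7)
= 0.125 + 0.0625 + 0.0625 + 0.03125 + 0.03125 + 0.015625 + 0.0078125 + 0.0078125
= 0.3438
Since 0.3438 ≤ 1, prefix-free code exists


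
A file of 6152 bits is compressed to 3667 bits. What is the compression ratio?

Compression ratio = Original / Compressed
= 6152 / 3667 = 1.68:1


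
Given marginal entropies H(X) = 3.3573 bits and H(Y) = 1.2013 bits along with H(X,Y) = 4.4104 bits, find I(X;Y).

I(X;Y) = H(X) + H(Y) - H(X,Y)
I(X;Y) = 3.3573 + 1.2013 - 4.4104 = 0.1482 bits


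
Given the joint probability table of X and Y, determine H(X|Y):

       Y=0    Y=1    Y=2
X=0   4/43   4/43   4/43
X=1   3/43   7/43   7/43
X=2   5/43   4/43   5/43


H(X|Y) = Σ_y p(y) H(X|Y=y)
  p(Y=0) = 12/43, H(X|Y=0) = 1.5546
  p(Y=1) = 15/43, H(X|Y=1) = 1.5301
  p(Y=2) = 16/43, H(X|Y=2) = 1.5462
H(X|Y) = 0.2791×1.5546 + 0.3488×1.5301 + 0.3721×1.5462 = 1.5429 bits


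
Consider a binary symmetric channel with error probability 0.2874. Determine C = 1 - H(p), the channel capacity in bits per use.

For BSC with error probability p:
C = 1 - H(p) where H(p) is binary entropy
H(0.2874) = -0.2874 × log₂(0.2874) - 0.7126 × log₂(0.7126)
H(p) = 0.8653
C = 1 - 0.8653 = 0.1347 bits/use


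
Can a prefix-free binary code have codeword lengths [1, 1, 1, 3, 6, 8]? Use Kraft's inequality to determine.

Kraft inequality: Σ 2^(-l_i) ≤ 1 for prefix-free code
Calculating: 2^(-1) + 2^(-1) + 2^(-1) + 2^(-3) + 2^(-6) + 2^(-8)
= 0.5 + 0.5 + 0.5 + 0.125 + 0.015625 + 0.00390625
= 1.6445
Since 1.6445 > 1, prefix-free code does not exist


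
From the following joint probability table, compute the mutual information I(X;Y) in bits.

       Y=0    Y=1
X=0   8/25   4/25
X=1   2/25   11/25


H(X) = 0.9988, H(Y) = 0.9710, H(X,Y) = 1.7617
I(X;Y) = H(X) + H(Y) - H(X,Y) = 0.2081 bits


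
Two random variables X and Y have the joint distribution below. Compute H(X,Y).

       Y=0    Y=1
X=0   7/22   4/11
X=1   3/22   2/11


H(X,Y) = -Σ p(x,y) log₂ p(x,y)
  p(0,0)=7/22: -0.3182 × log₂(0.3182) = 0.5257
  p(0,1)=4/11: -0.3636 × log₂(0.3636) = 0.5307
  p(1,0)=3/22: -0.1364 × log₂(0.1364) = 0.3920
  p(1,1)=2/11: -0.1818 × log₂(0.1818) = 0.4472
H(X,Y) = 1.8955 bits


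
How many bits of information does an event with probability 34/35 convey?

Information content I(x) = -log₂(p(x))
I = -log₂(34/35) = -log₂(0.9714)
I = 0.0418 bits


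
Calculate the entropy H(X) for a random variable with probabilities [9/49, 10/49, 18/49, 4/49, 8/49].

H(X) = -Σ p(x) log₂ p(x)
  -9/49 × log₂(9/49) = 0.4490
  -10/49 × log₂(10/49) = 0.4679
  -18/49 × log₂(18/49) = 0.5307
  -4/49 × log₂(4/49) = 0.2951
  -8/49 × log₂(8/49) = 0.4269
H(X) = 2.1697 bits


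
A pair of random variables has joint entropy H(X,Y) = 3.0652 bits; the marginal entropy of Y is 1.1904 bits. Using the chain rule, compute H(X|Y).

Chain rule: H(X,Y) = H(X|Y) + H(Y)
H(X|Y) = H(X,Y) - H(Y) = 3.0652 - 1.1904 = 1.8748 bits


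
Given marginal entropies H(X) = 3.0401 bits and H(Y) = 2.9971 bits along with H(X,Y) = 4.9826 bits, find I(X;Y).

I(X;Y) = H(X) + H(Y) - H(X,Y)
I(X;Y) = 3.0401 + 2.9971 - 4.9826 = 1.0546 bits


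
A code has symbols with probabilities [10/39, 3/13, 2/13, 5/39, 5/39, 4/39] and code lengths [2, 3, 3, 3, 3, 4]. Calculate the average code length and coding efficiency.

Average length L = Σ p_i × l_i = 2.8462 bits
Entropy H = 2.5039 bits
Efficiency η = H/L × 100% = 87.98%


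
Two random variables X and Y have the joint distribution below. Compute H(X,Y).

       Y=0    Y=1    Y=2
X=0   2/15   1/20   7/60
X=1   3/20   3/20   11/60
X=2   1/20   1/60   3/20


H(X,Y) = -Σ p(x,y) log₂ p(x,y)
  p(0,0)=2/15: -0.1333 × log₂(0.1333) = 0.3876
  p(0,1)=1/20: -0.0500 × log₂(0.0500) = 0.2161
  p(0,2)=7/60: -0.1167 × log₂(0.1167) = 0.3616
  p(1,0)=3/20: -0.1500 × log₂(0.1500) = 0.4105
  p(1,1)=3/20: -0.1500 × log₂(0.1500) = 0.4105
  p(1,2)=11/60: -0.1833 × log₂(0.1833) = 0.4487
  p(2,0)=1/20: -0.0500 × log₂(0.0500) = 0.2161
  p(2,1)=1/60: -0.0167 × log₂(0.0167) = 0.0984
  p(2,2)=3/20: -0.1500 × log₂(0.1500) = 0.4105
H(X,Y) = 2.9602 bits


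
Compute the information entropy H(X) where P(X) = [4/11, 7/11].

H(X) = -Σ p(x) log₂ p(x)
  -4/11 × log₂(4/11) = 0.5307
  -7/11 × log₂(7/11) = 0.4150
H(X) = 0.9457 bits


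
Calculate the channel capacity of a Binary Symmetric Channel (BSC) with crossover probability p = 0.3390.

For BSC with error probability p:
C = 1 - H(p) where H(p) is binary entropy
H(0.3390) = -0.3390 × log₂(0.3390) - 0.6610 × log₂(0.6610)
H(p) = 0.9239
C = 1 - 0.9239 = 0.0761 bits/use


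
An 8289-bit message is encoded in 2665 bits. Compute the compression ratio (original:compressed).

Compression ratio = Original / Compressed
= 8289 / 2665 = 3.11:1


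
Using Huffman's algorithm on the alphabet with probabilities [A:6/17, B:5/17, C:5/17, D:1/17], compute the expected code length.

Huffman tree construction:
Combine smallest probabilities repeatedly
Resulting codes:
  A: 11 (length 2)
  B: 01 (length 2)
  C: 10 (length 2)
  D: 00 (length 2)
Average length = Σ p(s) × length(s) = 2.0000 bits


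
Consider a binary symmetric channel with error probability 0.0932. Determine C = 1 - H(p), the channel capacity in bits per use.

For BSC with error probability p:
C = 1 - H(p) where H(p) is binary entropy
H(0.0932) = -0.0932 × log₂(0.0932) - 0.9068 × log₂(0.9068)
H(p) = 0.4471
C = 1 - 0.4471 = 0.5529 bits/use


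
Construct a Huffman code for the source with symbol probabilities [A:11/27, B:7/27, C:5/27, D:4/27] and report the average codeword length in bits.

Huffman tree construction:
Combine smallest probabilities repeatedly
Resulting codes:
  A: 0 (length 1)
  B: 10 (length 2)
  C: 111 (length 3)
  D: 110 (length 3)
Average length = Σ p(s) × length(s) = 1.9259 bits


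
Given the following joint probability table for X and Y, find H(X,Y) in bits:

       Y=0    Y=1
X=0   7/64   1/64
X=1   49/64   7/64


H(X,Y) = -Σ p(x,y) log₂ p(x,y)
  p(0,0)=7/64: -0.1094 × log₂(0.1094) = 0.3492
  p(0,1)=1/64: -0.0156 × log₂(0.0156) = 0.0938
  p(1,0)=49/64: -0.7656 × log₂(0.7656) = 0.2950
  p(1,1)=7/64: -0.1094 × log₂(0.1094) = 0.3492
H(X,Y) = 1.0871 bits


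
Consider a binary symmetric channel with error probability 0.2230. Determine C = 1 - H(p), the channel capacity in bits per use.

For BSC with error probability p:
C = 1 - H(p) where H(p) is binary entropy
H(0.2230) = -0.2230 × log₂(0.2230) - 0.7770 × log₂(0.7770)
H(p) = 0.7656
C = 1 - 0.7656 = 0.2344 bits/use


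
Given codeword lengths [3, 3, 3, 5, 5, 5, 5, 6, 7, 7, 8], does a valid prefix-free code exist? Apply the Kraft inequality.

Kraft inequality: Σ 2^(-l_i) ≤ 1 for prefix-free code
Calculating: 2^(-3) + 2^(-3) + 2^(-3) + 2^(-5) + 2^(-5) + 2^(-5) + 2^(-5) + 2^(-6) + 2^(-7) + 2^(-7) + 2^(-8)
= 0.125 + 0.125 + 0.125 + 0.03125 + 0.03125 + 0.03125 + 0.03125 + 0.015625 + 0.0078125 + 0.0078125 + 0.00390625
= 0.5352
Since 0.5352 ≤ 1, prefix-free code exists


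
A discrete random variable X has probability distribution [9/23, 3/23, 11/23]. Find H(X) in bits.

H(X) = -Σ p(x) log₂ p(x)
  -9/23 × log₂(9/23) = 0.5297
  -3/23 × log₂(3/23) = 0.3833
  -11/23 × log₂(11/23) = 0.5089
H(X) = 1.4219 bits


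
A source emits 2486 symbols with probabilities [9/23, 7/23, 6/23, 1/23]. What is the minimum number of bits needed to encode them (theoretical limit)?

Entropy H = 1.7544 bits/symbol
Minimum bits = H × n = 1.7544 × 2486
= 4361.45 bits


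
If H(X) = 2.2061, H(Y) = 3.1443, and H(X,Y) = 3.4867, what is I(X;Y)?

I(X;Y) = H(X) + H(Y) - H(X,Y)
I(X;Y) = 2.2061 + 3.1443 - 3.4867 = 1.8637 bits


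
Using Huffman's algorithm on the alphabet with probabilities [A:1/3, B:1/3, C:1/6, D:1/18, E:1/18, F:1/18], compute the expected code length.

Huffman tree construction:
Combine smallest probabilities repeatedly
Resulting codes:
  A: 10 (length 2)
  B: 11 (length 2)
  C: 00 (length 2)
  D: 0110 (length 4)
  E: 0111 (length 4)
  F: 010 (length 3)
Average length = Σ p(s) × length(s) = 2.2778 bits


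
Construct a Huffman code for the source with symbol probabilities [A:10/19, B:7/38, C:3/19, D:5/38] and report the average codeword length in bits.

Huffman tree construction:
Combine smallest probabilities repeatedly
Resulting codes:
  A: 1 (length 1)
  B: 00 (length 2)
  C: 011 (length 3)
  D: 010 (length 3)
Average length = Σ p(s) × length(s) = 1.7632 bits


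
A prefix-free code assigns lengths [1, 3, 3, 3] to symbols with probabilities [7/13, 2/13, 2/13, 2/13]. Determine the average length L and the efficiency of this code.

Average length L = Σ p_i × l_i = 1.9231 bits
Entropy H = 1.7272 bits
Efficiency η = H/L × 100% = 89.82%


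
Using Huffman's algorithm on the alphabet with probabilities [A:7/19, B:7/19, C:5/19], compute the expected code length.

Huffman tree construction:
Combine smallest probabilities repeatedly
Resulting codes:
  A: 11 (length 2)
  B: 0 (length 1)
  C: 10 (length 2)
Average length = Σ p(s) × length(s) = 1.6316 bits


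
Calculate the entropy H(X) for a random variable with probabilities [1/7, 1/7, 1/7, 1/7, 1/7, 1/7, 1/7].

H(X) = -Σ p(x) log₂ p(x)
  -1/7 × log₂(1/7) = 0.4011
  -1/7 × log₂(1/7) = 0.4011
  -1/7 × log₂(1/7) = 0.4011
  -1/7 × log₂(1/7) = 0.4011
  -1/7 × log₂(1/7) = 0.4011
  -1/7 × log₂(1/7) = 0.4011
  -1/7 × log₂(1/7) = 0.4011
H(X) = 2.8074 bits


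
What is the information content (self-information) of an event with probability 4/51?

Information content I(x) = -log₂(p(x))
I = -log₂(4/51) = -log₂(0.0784)
I = 3.6724 bits


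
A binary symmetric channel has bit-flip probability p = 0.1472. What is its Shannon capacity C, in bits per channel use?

For BSC with error probability p:
C = 1 - H(p) where H(p) is binary entropy
H(0.1472) = -0.1472 × log₂(0.1472) - 0.8528 × log₂(0.8528)
H(p) = 0.6028
C = 1 - 0.6028 = 0.3972 bits/use


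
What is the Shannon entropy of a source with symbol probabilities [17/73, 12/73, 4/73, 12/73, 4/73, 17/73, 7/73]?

H(X) = -Σ p(x) log₂ p(x)
  -17/73 × log₂(17/73) = 0.4896
  -12/73 × log₂(12/73) = 0.4282
  -4/73 × log₂(4/73) = 0.2296
  -12/73 × log₂(12/73) = 0.4282
  -4/73 × log₂(4/73) = 0.2296
  -17/73 × log₂(17/73) = 0.4896
  -7/73 × log₂(7/73) = 0.3243
H(X) = 2.6191 bits


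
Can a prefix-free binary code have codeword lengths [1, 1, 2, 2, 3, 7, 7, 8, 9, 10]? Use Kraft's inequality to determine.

Kraft inequality: Σ 2^(-l_i) ≤ 1 for prefix-free code
Calculating: 2^(-1) + 2^(-1) + 2^(-2) + 2^(-2) + 2^(-3) + 2^(-7) + 2^(-7) + 2^(-8) + 2^(-9) + 2^(-10)
= 0.5 + 0.5 + 0.25 + 0.25 + 0.125 + 0.0078125 + 0.0078125 + 0.00390625 + 0.001953125 + 0.0009765625
= 1.6475
Since 1.6475 > 1, prefix-free code does not exist


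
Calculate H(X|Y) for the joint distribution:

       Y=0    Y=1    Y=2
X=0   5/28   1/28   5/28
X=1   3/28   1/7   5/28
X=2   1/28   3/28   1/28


H(X|Y) = Σ_y p(y) H(X|Y=y)
  p(Y=0) = 9/28, H(X|Y=0) = 1.3516
  p(Y=1) = 2/7, H(X|Y=1) = 1.4056
  p(Y=2) = 11/28, H(X|Y=2) = 1.3486
H(X|Y) = 0.3214×1.3516 + 0.2857×1.4056 + 0.3929×1.3486 = 1.3659 bits


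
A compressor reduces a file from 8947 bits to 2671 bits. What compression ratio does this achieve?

Compression ratio = Original / Compressed
= 8947 / 2671 = 3.35:1


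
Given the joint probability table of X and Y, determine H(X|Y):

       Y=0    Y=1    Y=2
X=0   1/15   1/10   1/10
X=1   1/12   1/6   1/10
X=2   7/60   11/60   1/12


H(X|Y) = Σ_y p(y) H(X|Y=y)
  p(Y=0) = 4/15, H(X|Y=0) = 1.5462
  p(Y=1) = 9/20, H(X|Y=1) = 1.5407
  p(Y=2) = 17/60, H(X|Y=2) = 1.5799
H(X|Y) = 0.2667×1.5462 + 0.4500×1.5407 + 0.2833×1.5799 = 1.5533 bits


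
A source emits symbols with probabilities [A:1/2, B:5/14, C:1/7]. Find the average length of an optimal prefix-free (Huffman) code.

Huffman tree construction:
Combine smallest probabilities repeatedly
Resulting codes:
  A: 0 (length 1)
  B: 11 (length 2)
  C: 10 (length 2)
Average length = Σ p(s) × length(s) = 1.5000 bits


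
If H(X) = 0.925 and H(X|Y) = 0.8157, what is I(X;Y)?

I(X;Y) = H(X) - H(X|Y)
I(X;Y) = 0.925 - 0.8157 = 0.1093 bits


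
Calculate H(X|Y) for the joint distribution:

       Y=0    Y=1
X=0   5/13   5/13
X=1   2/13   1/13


H(X|Y) = Σ_y p(y) H(X|Y=y)
  p(Y=0) = 7/13, H(X|Y=0) = 0.8631
  p(Y=1) = 6/13, H(X|Y=1) = 0.6500
H(X|Y) = 0.5385×0.8631 + 0.4615×0.6500 = 0.7648 bits


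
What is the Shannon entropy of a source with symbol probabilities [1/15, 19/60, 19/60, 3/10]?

H(X) = -Σ p(x) log₂ p(x)
  -1/15 × log₂(1/15) = 0.2605
  -19/60 × log₂(19/60) = 0.5253
  -19/60 × log₂(19/60) = 0.5253
  -3/10 × log₂(3/10) = 0.5211
H(X) = 1.8322 bits


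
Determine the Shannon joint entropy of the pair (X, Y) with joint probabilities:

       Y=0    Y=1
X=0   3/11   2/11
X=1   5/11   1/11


H(X,Y) = -Σ p(x,y) log₂ p(x,y)
  p(0,0)=3/11: -0.2727 × log₂(0.2727) = 0.5112
  p(0,1)=2/11: -0.1818 × log₂(0.1818) = 0.4472
  p(1,0)=5/11: -0.4545 × log₂(0.4545) = 0.5170
  p(1,1)=1/11: -0.0909 × log₂(0.0909) = 0.3145
H(X,Y) = 1.7899 bits


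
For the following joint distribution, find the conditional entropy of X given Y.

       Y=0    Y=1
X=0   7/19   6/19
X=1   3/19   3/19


H(X|Y) = Σ_y p(y) H(X|Y=y)
  p(Y=0) = 10/19, H(X|Y=0) = 0.8813
  p(Y=1) = 9/19, H(X|Y=1) = 0.9183
H(X|Y) = 0.5263×0.8813 + 0.4737×0.9183 = 0.8988 bits


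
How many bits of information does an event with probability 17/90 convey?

Information content I(x) = -log₂(p(x))
I = -log₂(17/90) = -log₂(0.1889)
I = 2.4044 bits


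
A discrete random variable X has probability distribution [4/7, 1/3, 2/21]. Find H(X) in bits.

H(X) = -Σ p(x) log₂ p(x)
  -4/7 × log₂(4/7) = 0.4613
  -1/3 × log₂(1/3) = 0.5283
  -2/21 × log₂(2/21) = 0.3231
H(X) = 1.3127 bits


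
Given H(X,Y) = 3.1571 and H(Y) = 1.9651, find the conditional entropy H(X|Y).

Chain rule: H(X,Y) = H(X|Y) + H(Y)
H(X|Y) = H(X,Y) - H(Y) = 3.1571 - 1.9651 = 1.192 bits


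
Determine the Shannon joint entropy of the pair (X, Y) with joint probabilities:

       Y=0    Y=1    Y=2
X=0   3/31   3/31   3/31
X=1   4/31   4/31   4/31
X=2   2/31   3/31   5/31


H(X,Y) = -Σ p(x,y) log₂ p(x,y)
  p(0,0)=3/31: -0.0968 × log₂(0.0968) = 0.3261
  p(0,1)=3/31: -0.0968 × log₂(0.0968) = 0.3261
  p(0,2)=3/31: -0.0968 × log₂(0.0968) = 0.3261
  p(1,0)=4/31: -0.1290 × log₂(0.1290) = 0.3812
  p(1,1)=4/31: -0.1290 × log₂(0.1290) = 0.3812
  p(1,2)=4/31: -0.1290 × log₂(0.1290) = 0.3812
  p(2,0)=2/31: -0.0645 × log₂(0.0645) = 0.2551
  p(2,1)=3/31: -0.0968 × log₂(0.0968) = 0.3261
  p(2,2)=5/31: -0.1613 × log₂(0.1613) = 0.4246
H(X,Y) = 3.1274 bits


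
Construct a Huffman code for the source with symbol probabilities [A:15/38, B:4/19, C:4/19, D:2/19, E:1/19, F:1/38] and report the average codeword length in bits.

Huffman tree construction:
Combine smallest probabilities repeatedly
Resulting codes:
  A: 11 (length 2)
  B: 01 (length 2)
  C: 10 (length 2)
  D: 001 (length 3)
  E: 0001 (length 4)
  F: 0000 (length 4)
Average length = Σ p(s) × length(s) = 2.2632 bits


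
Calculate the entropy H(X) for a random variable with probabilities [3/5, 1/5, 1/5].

H(X) = -Σ p(x) log₂ p(x)
  -3/5 × log₂(3/5) = 0.4422
  -1/5 × log₂(1/5) = 0.4644
  -1/5 × log₂(1/5) = 0.4644
H(X) = 1.3710 bits


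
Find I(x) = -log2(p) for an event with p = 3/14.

Information content I(x) = -log₂(p(x))
I = -log₂(3/14) = -log₂(0.2143)
I = 2.2224 bits


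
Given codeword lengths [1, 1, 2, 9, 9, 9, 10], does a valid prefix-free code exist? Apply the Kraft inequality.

Kraft inequality: Σ 2^(-l_i) ≤ 1 for prefix-free code
Calculating: 2^(-1) + 2^(-1) + 2^(-2) + 2^(-9) + 2^(-9) + 2^(-9) + 2^(-10)
= 0.5 + 0.5 + 0.25 + 0.001953125 + 0.001953125 + 0.001953125 + 0.0009765625
= 1.2568
Since 1.2568 > 1, prefix-free code does not exist


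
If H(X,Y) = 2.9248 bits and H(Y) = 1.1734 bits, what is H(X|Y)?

Chain rule: H(X,Y) = H(X|Y) + H(Y)
H(X|Y) = H(X,Y) - H(Y) = 2.9248 - 1.1734 = 1.7514 bits


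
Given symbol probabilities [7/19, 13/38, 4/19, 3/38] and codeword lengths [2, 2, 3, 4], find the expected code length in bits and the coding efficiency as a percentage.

Average length L = Σ p_i × l_i = 2.3684 bits
Entropy H = 1.8226 bits
Efficiency η = H/L × 100% = 76.95%


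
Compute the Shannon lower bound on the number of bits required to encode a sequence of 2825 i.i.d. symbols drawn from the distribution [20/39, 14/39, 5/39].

Entropy H = 1.4046 bits/symbol
Minimum bits = H × n = 1.4046 × 2825
= 3968.00 bits


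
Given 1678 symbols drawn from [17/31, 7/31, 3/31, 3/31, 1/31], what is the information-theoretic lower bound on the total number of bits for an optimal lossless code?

Entropy H = 1.7720 bits/symbol
Minimum bits = H × n = 1.7720 × 1678
= 2973.41 bits


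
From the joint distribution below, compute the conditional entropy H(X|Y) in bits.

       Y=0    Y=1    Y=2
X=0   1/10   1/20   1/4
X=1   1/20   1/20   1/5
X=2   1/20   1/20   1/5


H(X|Y) = Σ_y p(y) H(X|Y=y)
  p(Y=0) = 1/5, H(X|Y=0) = 1.5000
  p(Y=1) = 3/20, H(X|Y=1) = 1.5850
  p(Y=2) = 13/20, H(X|Y=2) = 1.5766
H(X|Y) = 0.2000×1.5000 + 0.1500×1.5850 + 0.6500×1.5766 = 1.5625 bits


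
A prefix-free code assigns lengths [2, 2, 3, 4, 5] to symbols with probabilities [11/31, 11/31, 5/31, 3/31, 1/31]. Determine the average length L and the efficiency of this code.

Average length L = Σ p_i × l_i = 2.4516 bits
Entropy H = 1.9712 bits
Efficiency η = H/L × 100% = 80.41%


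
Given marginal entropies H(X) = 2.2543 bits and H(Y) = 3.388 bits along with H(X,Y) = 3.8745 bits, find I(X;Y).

I(X;Y) = H(X) + H(Y) - H(X,Y)
I(X;Y) = 2.2543 + 3.388 - 3.8745 = 1.7678 bits


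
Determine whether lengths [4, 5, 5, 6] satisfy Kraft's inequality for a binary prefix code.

Kraft inequality: Σ 2^(-l_i) ≤ 1 for prefix-free code
Calculating: 2^(-4) + 2^(-5) + 2^(-5) + 2^(-6)
= 0.0625 + 0.03125 + 0.03125 + 0.015625
= 0.1406
Since 0.1406 ≤ 1, prefix-free code exists


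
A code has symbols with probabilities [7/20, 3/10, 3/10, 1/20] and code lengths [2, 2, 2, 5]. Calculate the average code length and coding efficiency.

Average length L = Σ p_i × l_i = 2.1500 bits
Entropy H = 1.7884 bits
Efficiency η = H/L × 100% = 83.18%


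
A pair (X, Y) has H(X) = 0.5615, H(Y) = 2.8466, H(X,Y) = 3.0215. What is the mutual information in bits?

I(X;Y) = H(X) + H(Y) - H(X,Y)
I(X;Y) = 0.5615 + 2.8466 - 3.0215 = 0.3866 bits


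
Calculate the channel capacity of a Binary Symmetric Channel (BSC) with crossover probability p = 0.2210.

For BSC with error probability p:
C = 1 - H(p) where H(p) is binary entropy
H(0.2210) = -0.2210 × log₂(0.2210) - 0.7790 × log₂(0.7790)
H(p) = 0.7620
C = 1 - 0.7620 = 0.2380 bits/use


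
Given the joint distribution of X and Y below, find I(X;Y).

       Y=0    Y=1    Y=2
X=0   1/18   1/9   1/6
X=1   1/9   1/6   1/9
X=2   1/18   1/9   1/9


H(X) = 1.5715, H(Y) = 1.5420, H(X,Y) = 3.0860
I(X;Y) = H(X) + H(Y) - H(X,Y) = 0.0275 bits


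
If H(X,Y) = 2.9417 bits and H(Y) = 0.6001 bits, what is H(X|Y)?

Chain rule: H(X,Y) = H(X|Y) + H(Y)
H(X|Y) = H(X,Y) - H(Y) = 2.9417 - 0.6001 = 2.3416 bits


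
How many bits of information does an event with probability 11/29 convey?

Information content I(x) = -log₂(p(x))
I = -log₂(11/29) = -log₂(0.3793)
I = 1.3985 bits


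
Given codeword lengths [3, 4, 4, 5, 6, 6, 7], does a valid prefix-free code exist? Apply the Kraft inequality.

Kraft inequality: Σ 2^(-l_i) ≤ 1 for prefix-free code
Calculating: 2^(-3) + 2^(-4) + 2^(-4) + 2^(-5) + 2^(-6) + 2^(-6) + 2^(-7)
= 0.125 + 0.0625 + 0.0625 + 0.03125 + 0.015625 + 0.015625 + 0.0078125
= 0.3203
Since 0.3203 ≤ 1, prefix-free code exists


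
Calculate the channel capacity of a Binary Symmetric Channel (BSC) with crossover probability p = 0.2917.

For BSC with error probability p:
C = 1 - H(p) where H(p) is binary entropy
H(0.2917) = -0.2917 × log₂(0.2917) - 0.7083 × log₂(0.7083)
H(p) = 0.8709
C = 1 - 0.8709 = 0.1291 bits/use


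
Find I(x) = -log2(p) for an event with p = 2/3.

Information content I(x) = -log₂(p(x))
I = -log₂(2/3) = -log₂(0.6667)
I = 0.5850 bits


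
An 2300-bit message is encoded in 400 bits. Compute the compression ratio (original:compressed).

Compression ratio = Original / Compressed
= 2300 / 400 = 5.75:1


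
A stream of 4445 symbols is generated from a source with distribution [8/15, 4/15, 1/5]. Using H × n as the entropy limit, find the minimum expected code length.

Entropy H = 1.4566 bits/symbol
Minimum bits = H × n = 1.4566 × 4445
= 6474.43 bits


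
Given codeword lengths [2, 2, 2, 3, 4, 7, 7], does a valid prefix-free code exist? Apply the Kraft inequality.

Kraft inequality: Σ 2^(-l_i) ≤ 1 for prefix-free code
Calculating: 2^(-2) + 2^(-2) + 2^(-2) + 2^(-3) + 2^(-4) + 2^(-7) + 2^(-7)
= 0.25 + 0.25 + 0.25 + 0.125 + 0.0625 + 0.0078125 + 0.0078125
= 0.9531
Since 0.9531 ≤ 1, prefix-free code exists


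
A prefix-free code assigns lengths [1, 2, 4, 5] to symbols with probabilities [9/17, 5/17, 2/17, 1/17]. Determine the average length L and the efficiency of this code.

Average length L = Σ p_i × l_i = 1.8824 bits
Entropy H = 1.6087 bits
Efficiency η = H/L × 100% = 85.46%


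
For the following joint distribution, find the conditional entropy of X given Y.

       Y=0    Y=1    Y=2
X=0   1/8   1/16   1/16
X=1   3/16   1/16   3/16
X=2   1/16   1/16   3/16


H(X|Y) = Σ_y p(y) H(X|Y=y)
  p(Y=0) = 3/8, H(X|Y=0) = 1.4591
  p(Y=1) = 3/16, H(X|Y=1) = 1.5850
  p(Y=2) = 7/16, H(X|Y=2) = 1.4488
H(X|Y) = 0.3750×1.4591 + 0.1875×1.5850 + 0.4375×1.4488 = 1.4782 bits


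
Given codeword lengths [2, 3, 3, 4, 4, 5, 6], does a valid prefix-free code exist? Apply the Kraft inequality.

Kraft inequality: Σ 2^(-l_i) ≤ 1 for prefix-free code
Calculating: 2^(-2) + 2^(-3) + 2^(-3) + 2^(-4) + 2^(-4) + 2^(-5) + 2^(-6)
= 0.25 + 0.125 + 0.125 + 0.0625 + 0.0625 + 0.03125 + 0.015625
= 0.6719
Since 0.6719 ≤ 1, prefix-free code exists


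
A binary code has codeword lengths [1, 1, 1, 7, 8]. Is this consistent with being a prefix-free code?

Kraft inequality: Σ 2^(-l_i) ≤ 1 for prefix-free code
Calculating: 2^(-1) + 2^(-1) + 2^(-1) + 2^(-7) + 2^(-8)
= 0.5 + 0.5 + 0.5 + 0.0078125 + 0.00390625
= 1.5117
Since 1.5117 > 1, prefix-free code does not exist


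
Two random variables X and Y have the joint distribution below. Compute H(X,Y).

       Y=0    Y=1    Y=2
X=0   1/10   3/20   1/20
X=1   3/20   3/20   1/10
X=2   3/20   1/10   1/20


H(X,Y) = -Σ p(x,y) log₂ p(x,y)
  p(0,0)=1/10: -0.1000 × log₂(0.1000) = 0.3322
  p(0,1)=3/20: -0.1500 × log₂(0.1500) = 0.4105
  p(0,2)=1/20: -0.0500 × log₂(0.0500) = 0.2161
  p(1,0)=3/20: -0.1500 × log₂(0.1500) = 0.4105
  p(1,1)=3/20: -0.1500 × log₂(0.1500) = 0.4105
  p(1,2)=1/10: -0.1000 × log₂(0.1000) = 0.3322
  p(2,0)=3/20: -0.1500 × log₂(0.1500) = 0.4105
  p(2,1)=1/10: -0.1000 × log₂(0.1000) = 0.3322
  p(2,2)=1/20: -0.0500 × log₂(0.0500) = 0.2161
H(X,Y) = 3.0710 bits


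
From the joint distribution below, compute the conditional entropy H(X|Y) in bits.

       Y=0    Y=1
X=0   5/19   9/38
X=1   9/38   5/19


H(X|Y) = Σ_y p(y) H(X|Y=y)
  p(Y=0) = 1/2, H(X|Y=0) = 0.9980
  p(Y=1) = 1/2, H(X|Y=1) = 0.9980
H(X|Y) = 0.5000×0.9980 + 0.5000×0.9980 = 0.9980 bits


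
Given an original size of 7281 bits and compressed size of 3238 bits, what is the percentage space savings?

Space savings = (1 - Compressed/Original) × 100%
= (1 - 3238/7281) × 100%
= 55.53%


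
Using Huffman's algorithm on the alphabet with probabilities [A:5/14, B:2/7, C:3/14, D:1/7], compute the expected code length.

Huffman tree construction:
Combine smallest probabilities repeatedly
Resulting codes:
  A: 11 (length 2)
  B: 10 (length 2)
  C: 01 (length 2)
  D: 00 (length 2)
Average length = Σ p(s) × length(s) = 2.0000 bits


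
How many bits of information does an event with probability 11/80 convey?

Information content I(x) = -log₂(p(x))
I = -log₂(11/80) = -log₂(0.1375)
I = 2.8625 bits


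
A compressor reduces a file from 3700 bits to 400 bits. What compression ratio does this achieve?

Compression ratio = Original / Compressed
= 3700 / 400 = 9.25:1


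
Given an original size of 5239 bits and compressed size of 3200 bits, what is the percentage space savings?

Space savings = (1 - Compressed/Original) × 100%
= (1 - 3200/5239) × 100%
= 38.92%


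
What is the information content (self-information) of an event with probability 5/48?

Information content I(x) = -log₂(p(x))
I = -log₂(5/48) = -log₂(0.1042)
I = 3.2630 bits


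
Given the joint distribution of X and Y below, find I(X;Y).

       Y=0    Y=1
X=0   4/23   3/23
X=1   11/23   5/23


H(X) = 0.8865, H(Y) = 0.9321, H(X,Y) = 1.8097
I(X;Y) = H(X) + H(Y) - H(X,Y) = 0.0089 bits


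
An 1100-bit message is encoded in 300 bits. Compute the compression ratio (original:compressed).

Compression ratio = Original / Compressed
= 1100 / 300 = 3.67:1


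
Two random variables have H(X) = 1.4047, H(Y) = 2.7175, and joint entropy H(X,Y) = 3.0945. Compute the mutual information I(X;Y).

I(X;Y) = H(X) + H(Y) - H(X,Y)
I(X;Y) = 1.4047 + 2.7175 - 3.0945 = 1.0277 bits


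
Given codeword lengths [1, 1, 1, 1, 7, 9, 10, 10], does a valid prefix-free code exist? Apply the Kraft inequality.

Kraft inequality: Σ 2^(-l_i) ≤ 1 for prefix-free code
Calculating: 2^(-1) + 2^(-1) + 2^(-1) + 2^(-1) + 2^(-7) + 2^(-9) + 2^(-10) + 2^(-10)
= 0.5 + 0.5 + 0.5 + 0.5 + 0.0078125 + 0.001953125 + 0.0009765625 + 0.0009765625
= 2.0117
Since 2.0117 > 1, prefix-free code does not exist


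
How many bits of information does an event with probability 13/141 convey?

Information content I(x) = -log₂(p(x))
I = -log₂(13/141) = -log₂(0.0922)
I = 3.4391 bits


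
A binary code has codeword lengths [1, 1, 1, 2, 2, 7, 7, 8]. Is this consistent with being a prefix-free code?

Kraft inequality: Σ 2^(-l_i) ≤ 1 for prefix-free code
Calculating: 2^(-1) + 2^(-1) + 2^(-1) + 2^(-2) + 2^(-2) + 2^(-7) + 2^(-7) + 2^(-8)
= 0.5 + 0.5 + 0.5 + 0.25 + 0.25 + 0.0078125 + 0.0078125 + 0.00390625
= 2.0195
Since 2.0195 > 1, prefix-free code does not exist


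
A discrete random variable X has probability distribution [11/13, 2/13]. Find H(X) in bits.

H(X) = -Σ p(x) log₂ p(x)
  -11/13 × log₂(11/13) = 0.2039
  -2/13 × log₂(2/13) = 0.4155
H(X) = 0.6194 bits


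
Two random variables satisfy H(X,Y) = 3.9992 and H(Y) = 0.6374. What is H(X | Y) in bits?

Chain rule: H(X,Y) = H(X|Y) + H(Y)
H(X|Y) = H(X,Y) - H(Y) = 3.9992 - 0.6374 = 3.3618 bits


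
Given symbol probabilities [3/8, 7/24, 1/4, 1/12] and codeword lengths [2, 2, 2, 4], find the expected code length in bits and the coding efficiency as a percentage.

Average length L = Σ p_i × l_i = 2.1667 bits
Entropy H = 1.8479 bits
Efficiency η = H/L × 100% = 85.29%


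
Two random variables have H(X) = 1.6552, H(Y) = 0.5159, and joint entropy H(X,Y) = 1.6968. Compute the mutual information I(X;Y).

I(X;Y) = H(X) + H(Y) - H(X,Y)
I(X;Y) = 1.6552 + 0.5159 - 1.6968 = 0.4743 bits


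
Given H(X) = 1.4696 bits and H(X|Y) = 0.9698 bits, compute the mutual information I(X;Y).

I(X;Y) = H(X) - H(X|Y)
I(X;Y) = 1.4696 - 0.9698 = 0.4998 bits


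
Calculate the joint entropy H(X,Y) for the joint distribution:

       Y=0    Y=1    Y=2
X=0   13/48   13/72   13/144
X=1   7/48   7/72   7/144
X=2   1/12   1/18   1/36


H(X,Y) = -Σ p(x,y) log₂ p(x,y)
  p(0,0)=13/48: -0.2708 × log₂(0.2708) = 0.5104
  p(0,1)=13/72: -0.1806 × log₂(0.1806) = 0.4459
  p(0,2)=13/144: -0.0903 × log₂(0.0903) = 0.3132
  p(1,0)=7/48: -0.1458 × log₂(0.1458) = 0.4051
  p(1,1)=7/72: -0.0972 × log₂(0.0972) = 0.3269
  p(1,2)=7/144: -0.0486 × log₂(0.0486) = 0.2121
  p(2,0)=1/12: -0.0833 × log₂(0.0833) = 0.2987
  p(2,1)=1/18: -0.0556 × log₂(0.0556) = 0.2317
  p(2,2)=1/36: -0.0278 × log₂(0.0278) = 0.1436
H(X,Y) = 2.8876 bits


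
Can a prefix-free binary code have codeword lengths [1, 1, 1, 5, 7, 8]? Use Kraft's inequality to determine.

Kraft inequality: Σ 2^(-l_i) ≤ 1 for prefix-free code
Calculating: 2^(-1) + 2^(-1) + 2^(-1) + 2^(-5) + 2^(-7) + 2^(-8)
= 0.5 + 0.5 + 0.5 + 0.03125 + 0.0078125 + 0.00390625
= 1.5430
Since 1.5430 > 1, prefix-free code does not exist


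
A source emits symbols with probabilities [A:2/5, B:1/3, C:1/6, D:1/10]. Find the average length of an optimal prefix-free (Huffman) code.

Huffman tree construction:
Combine smallest probabilities repeatedly
Resulting codes:
  A: 0 (length 1)
  B: 11 (length 2)
  C: 101 (length 3)
  D: 100 (length 3)
Average length = Σ p(s) × length(s) = 1.8667 bits


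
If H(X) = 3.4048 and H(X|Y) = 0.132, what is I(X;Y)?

I(X;Y) = H(X) - H(X|Y)
I(X;Y) = 3.4048 - 0.132 = 3.2728 bits


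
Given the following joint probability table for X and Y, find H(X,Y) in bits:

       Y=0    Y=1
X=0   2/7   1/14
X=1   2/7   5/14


H(X,Y) = -Σ p(x,y) log₂ p(x,y)
  p(0,0)=2/7: -0.2857 × log₂(0.2857) = 0.5164
  p(0,1)=1/14: -0.0714 × log₂(0.0714) = 0.2720
  p(1,0)=2/7: -0.2857 × log₂(0.2857) = 0.5164
  p(1,1)=5/14: -0.3571 × log₂(0.3571) = 0.5305
H(X,Y) = 1.8352 bits


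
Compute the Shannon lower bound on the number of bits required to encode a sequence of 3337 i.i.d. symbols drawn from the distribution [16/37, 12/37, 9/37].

Entropy H = 1.5460 bits/symbol
Minimum bits = H × n = 1.5460 × 3337
= 5158.90 bits


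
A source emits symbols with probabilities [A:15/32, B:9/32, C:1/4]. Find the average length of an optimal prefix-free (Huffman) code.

Huffman tree construction:
Combine smallest probabilities repeatedly
Resulting codes:
  A: 0 (length 1)
  B: 11 (length 2)
  C: 10 (length 2)
Average length = Σ p(s) × length(s) = 1.5312 bits


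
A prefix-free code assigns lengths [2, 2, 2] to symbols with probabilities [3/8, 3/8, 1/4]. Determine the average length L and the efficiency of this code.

Average length L = Σ p_i × l_i = 2.0000 bits
Entropy H = 1.5613 bits
Efficiency η = H/L × 100% = 78.06%


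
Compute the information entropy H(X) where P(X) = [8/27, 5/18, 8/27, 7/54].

H(X) = -Σ p(x) log₂ p(x)
  -8/27 × log₂(8/27) = 0.5200
  -5/18 × log₂(5/18) = 0.5133
  -8/27 × log₂(8/27) = 0.5200
  -7/54 × log₂(7/54) = 0.3821
H(X) = 1.9354 bits


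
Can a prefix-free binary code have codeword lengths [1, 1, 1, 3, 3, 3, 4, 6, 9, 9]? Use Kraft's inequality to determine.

Kraft inequality: Σ 2^(-l_i) ≤ 1 for prefix-free code
Calculating: 2^(-1) + 2^(-1) + 2^(-1) + 2^(-3) + 2^(-3) + 2^(-3) + 2^(-4) + 2^(-6) + 2^(-9) + 2^(-9)
= 0.5 + 0.5 + 0.5 + 0.125 + 0.125 + 0.125 + 0.0625 + 0.015625 + 0.001953125 + 0.001953125
= 1.9570
Since 1.9570 > 1, prefix-free code does not exist


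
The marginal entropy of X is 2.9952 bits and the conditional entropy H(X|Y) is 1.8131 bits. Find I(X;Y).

I(X;Y) = H(X) - H(X|Y)
I(X;Y) = 2.9952 - 1.8131 = 1.1821 bits


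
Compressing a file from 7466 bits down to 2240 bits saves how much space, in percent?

Space savings = (1 - Compressed/Original) × 100%
= (1 - 2240/7466) × 100%
= 70.00%


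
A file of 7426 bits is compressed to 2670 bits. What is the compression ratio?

Compression ratio = Original / Compressed
= 7426 / 2670 = 2.78:1


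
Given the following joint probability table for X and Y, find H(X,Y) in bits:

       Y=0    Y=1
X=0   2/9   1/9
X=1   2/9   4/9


H(X,Y) = -Σ p(x,y) log₂ p(x,y)
  p(0,0)=2/9: -0.2222 × log₂(0.2222) = 0.4822
  p(0,1)=1/9: -0.1111 × log₂(0.1111) = 0.3522
  p(1,0)=2/9: -0.2222 × log₂(0.2222) = 0.4822
  p(1,1)=4/9: -0.4444 × log₂(0.4444) = 0.5200
H(X,Y) = 1.8366 bits


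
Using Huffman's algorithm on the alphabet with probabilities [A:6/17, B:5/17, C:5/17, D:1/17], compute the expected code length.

Huffman tree construction:
Combine smallest probabilities repeatedly
Resulting codes:
  A: 11 (length 2)
  B: 01 (length 2)
  C: 10 (length 2)
  D: 00 (length 2)
Average length = Σ p(s) × length(s) = 2.0000 bits


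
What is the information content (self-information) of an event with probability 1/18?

Information content I(x) = -log₂(p(x))
I = -log₂(1/18) = -log₂(0.0556)
I = 4.1699 bits


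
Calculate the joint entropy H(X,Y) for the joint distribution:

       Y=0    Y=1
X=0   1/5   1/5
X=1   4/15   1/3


H(X,Y) = -Σ p(x,y) log₂ p(x,y)
  p(0,0)=1/5: -0.2000 × log₂(0.2000) = 0.4644
  p(0,1)=1/5: -0.2000 × log₂(0.2000) = 0.4644
  p(1,0)=4/15: -0.2667 × log₂(0.2667) = 0.5085
  p(1,1)=1/3: -0.3333 × log₂(0.3333) = 0.5283
H(X,Y) = 1.9656 bits


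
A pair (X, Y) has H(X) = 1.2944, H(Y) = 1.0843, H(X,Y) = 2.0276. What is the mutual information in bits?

I(X;Y) = H(X) + H(Y) - H(X,Y)
I(X;Y) = 1.2944 + 1.0843 - 2.0276 = 0.3511 bits


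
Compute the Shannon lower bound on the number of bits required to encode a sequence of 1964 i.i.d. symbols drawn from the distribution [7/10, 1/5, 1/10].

Entropy H = 1.1568 bits/symbol
Minimum bits = H × n = 1.1568 × 1964
= 2271.92 bits


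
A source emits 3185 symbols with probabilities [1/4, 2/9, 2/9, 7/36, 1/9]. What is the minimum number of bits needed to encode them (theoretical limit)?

Entropy H = 2.2760 bits/symbol
Minimum bits = H × n = 2.2760 × 3185
= 7249.10 bits


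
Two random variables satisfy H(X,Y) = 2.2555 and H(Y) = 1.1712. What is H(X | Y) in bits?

Chain rule: H(X,Y) = H(X|Y) + H(Y)
H(X|Y) = H(X,Y) - H(Y) = 2.2555 - 1.1712 = 1.0843 bits


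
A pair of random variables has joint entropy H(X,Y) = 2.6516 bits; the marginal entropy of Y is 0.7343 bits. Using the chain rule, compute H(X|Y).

Chain rule: H(X,Y) = H(X|Y) + H(Y)
H(X|Y) = H(X,Y) - H(Y) = 2.6516 - 0.7343 = 1.9173 bits


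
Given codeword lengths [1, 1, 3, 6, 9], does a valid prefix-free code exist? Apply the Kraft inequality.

Kraft inequality: Σ 2^(-l_i) ≤ 1 for prefix-free code
Calculating: 2^(-1) + 2^(-1) + 2^(-3) + 2^(-6) + 2^(-9)
= 0.5 + 0.5 + 0.125 + 0.015625 + 0.001953125
= 1.1426
Since 1.1426 > 1, prefix-free code does not exist
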